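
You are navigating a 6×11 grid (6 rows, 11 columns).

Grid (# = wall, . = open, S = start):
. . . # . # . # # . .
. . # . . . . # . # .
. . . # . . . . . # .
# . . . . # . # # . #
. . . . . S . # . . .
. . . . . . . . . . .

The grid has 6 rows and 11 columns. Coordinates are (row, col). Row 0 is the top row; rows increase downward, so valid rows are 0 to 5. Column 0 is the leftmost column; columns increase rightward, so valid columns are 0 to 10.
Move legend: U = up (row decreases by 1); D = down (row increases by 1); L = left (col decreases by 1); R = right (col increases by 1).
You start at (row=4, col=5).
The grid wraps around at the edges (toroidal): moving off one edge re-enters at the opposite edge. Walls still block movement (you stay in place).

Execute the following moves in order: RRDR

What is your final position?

Start: (row=4, col=5)
  R (right): (row=4, col=5) -> (row=4, col=6)
  R (right): blocked, stay at (row=4, col=6)
  D (down): (row=4, col=6) -> (row=5, col=6)
  R (right): (row=5, col=6) -> (row=5, col=7)
Final: (row=5, col=7)

Answer: Final position: (row=5, col=7)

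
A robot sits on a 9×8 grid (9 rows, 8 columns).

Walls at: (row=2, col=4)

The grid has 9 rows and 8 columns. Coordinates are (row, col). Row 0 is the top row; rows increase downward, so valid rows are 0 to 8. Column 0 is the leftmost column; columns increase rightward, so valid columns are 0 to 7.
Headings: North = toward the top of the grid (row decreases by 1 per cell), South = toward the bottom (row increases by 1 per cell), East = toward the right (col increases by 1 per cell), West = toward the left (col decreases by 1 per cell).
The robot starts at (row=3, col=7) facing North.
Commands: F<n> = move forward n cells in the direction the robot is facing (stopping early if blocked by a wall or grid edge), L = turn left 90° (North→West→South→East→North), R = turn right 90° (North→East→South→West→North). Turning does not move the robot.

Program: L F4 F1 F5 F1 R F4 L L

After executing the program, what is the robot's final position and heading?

Start: (row=3, col=7), facing North
  L: turn left, now facing West
  F4: move forward 4, now at (row=3, col=3)
  F1: move forward 1, now at (row=3, col=2)
  F5: move forward 2/5 (blocked), now at (row=3, col=0)
  F1: move forward 0/1 (blocked), now at (row=3, col=0)
  R: turn right, now facing North
  F4: move forward 3/4 (blocked), now at (row=0, col=0)
  L: turn left, now facing West
  L: turn left, now facing South
Final: (row=0, col=0), facing South

Answer: Final position: (row=0, col=0), facing South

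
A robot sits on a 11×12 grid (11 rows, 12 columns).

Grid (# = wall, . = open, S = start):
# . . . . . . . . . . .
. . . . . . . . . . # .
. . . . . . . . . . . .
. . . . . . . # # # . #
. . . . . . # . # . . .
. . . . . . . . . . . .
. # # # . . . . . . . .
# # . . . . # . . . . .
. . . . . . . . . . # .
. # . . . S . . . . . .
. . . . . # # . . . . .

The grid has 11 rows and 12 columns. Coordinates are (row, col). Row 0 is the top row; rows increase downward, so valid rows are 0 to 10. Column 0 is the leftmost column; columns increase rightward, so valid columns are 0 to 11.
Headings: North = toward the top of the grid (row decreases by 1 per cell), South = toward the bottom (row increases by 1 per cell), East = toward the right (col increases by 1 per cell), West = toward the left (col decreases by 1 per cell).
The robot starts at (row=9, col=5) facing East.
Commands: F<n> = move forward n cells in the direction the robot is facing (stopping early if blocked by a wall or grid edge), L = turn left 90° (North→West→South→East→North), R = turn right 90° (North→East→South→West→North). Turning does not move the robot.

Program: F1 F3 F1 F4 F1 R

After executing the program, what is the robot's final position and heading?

Start: (row=9, col=5), facing East
  F1: move forward 1, now at (row=9, col=6)
  F3: move forward 3, now at (row=9, col=9)
  F1: move forward 1, now at (row=9, col=10)
  F4: move forward 1/4 (blocked), now at (row=9, col=11)
  F1: move forward 0/1 (blocked), now at (row=9, col=11)
  R: turn right, now facing South
Final: (row=9, col=11), facing South

Answer: Final position: (row=9, col=11), facing South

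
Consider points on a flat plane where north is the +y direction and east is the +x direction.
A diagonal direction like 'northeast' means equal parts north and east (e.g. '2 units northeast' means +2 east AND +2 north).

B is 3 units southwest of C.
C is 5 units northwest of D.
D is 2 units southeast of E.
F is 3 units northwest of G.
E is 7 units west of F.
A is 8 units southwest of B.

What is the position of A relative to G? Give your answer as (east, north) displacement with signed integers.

Answer: A is at (east=-24, north=-5) relative to G.

Derivation:
Place G at the origin (east=0, north=0).
  F is 3 units northwest of G: delta (east=-3, north=+3); F at (east=-3, north=3).
  E is 7 units west of F: delta (east=-7, north=+0); E at (east=-10, north=3).
  D is 2 units southeast of E: delta (east=+2, north=-2); D at (east=-8, north=1).
  C is 5 units northwest of D: delta (east=-5, north=+5); C at (east=-13, north=6).
  B is 3 units southwest of C: delta (east=-3, north=-3); B at (east=-16, north=3).
  A is 8 units southwest of B: delta (east=-8, north=-8); A at (east=-24, north=-5).
Therefore A relative to G: (east=-24, north=-5).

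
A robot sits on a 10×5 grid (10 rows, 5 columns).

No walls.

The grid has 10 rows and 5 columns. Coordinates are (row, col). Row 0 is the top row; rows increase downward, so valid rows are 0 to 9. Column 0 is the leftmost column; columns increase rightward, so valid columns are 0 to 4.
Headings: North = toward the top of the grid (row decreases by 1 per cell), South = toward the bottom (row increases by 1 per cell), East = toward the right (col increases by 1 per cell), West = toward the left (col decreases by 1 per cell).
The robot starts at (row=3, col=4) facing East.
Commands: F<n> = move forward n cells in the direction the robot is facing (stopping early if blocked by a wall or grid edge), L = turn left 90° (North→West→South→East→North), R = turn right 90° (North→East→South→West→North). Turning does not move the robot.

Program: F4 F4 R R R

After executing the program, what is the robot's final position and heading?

Start: (row=3, col=4), facing East
  F4: move forward 0/4 (blocked), now at (row=3, col=4)
  F4: move forward 0/4 (blocked), now at (row=3, col=4)
  R: turn right, now facing South
  R: turn right, now facing West
  R: turn right, now facing North
Final: (row=3, col=4), facing North

Answer: Final position: (row=3, col=4), facing North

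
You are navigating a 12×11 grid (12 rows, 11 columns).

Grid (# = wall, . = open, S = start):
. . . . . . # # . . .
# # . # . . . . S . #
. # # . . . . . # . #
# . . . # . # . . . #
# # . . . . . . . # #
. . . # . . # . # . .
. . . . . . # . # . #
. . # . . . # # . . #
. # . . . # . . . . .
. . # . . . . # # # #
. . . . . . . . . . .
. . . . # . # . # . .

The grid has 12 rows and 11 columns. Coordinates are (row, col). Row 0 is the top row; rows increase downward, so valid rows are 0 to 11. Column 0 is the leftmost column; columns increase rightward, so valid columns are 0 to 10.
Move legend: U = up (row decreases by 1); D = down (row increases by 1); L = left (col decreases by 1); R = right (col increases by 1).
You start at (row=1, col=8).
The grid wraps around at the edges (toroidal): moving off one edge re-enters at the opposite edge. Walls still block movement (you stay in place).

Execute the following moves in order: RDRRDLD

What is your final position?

Answer: Final position: (row=4, col=8)

Derivation:
Start: (row=1, col=8)
  R (right): (row=1, col=8) -> (row=1, col=9)
  D (down): (row=1, col=9) -> (row=2, col=9)
  R (right): blocked, stay at (row=2, col=9)
  R (right): blocked, stay at (row=2, col=9)
  D (down): (row=2, col=9) -> (row=3, col=9)
  L (left): (row=3, col=9) -> (row=3, col=8)
  D (down): (row=3, col=8) -> (row=4, col=8)
Final: (row=4, col=8)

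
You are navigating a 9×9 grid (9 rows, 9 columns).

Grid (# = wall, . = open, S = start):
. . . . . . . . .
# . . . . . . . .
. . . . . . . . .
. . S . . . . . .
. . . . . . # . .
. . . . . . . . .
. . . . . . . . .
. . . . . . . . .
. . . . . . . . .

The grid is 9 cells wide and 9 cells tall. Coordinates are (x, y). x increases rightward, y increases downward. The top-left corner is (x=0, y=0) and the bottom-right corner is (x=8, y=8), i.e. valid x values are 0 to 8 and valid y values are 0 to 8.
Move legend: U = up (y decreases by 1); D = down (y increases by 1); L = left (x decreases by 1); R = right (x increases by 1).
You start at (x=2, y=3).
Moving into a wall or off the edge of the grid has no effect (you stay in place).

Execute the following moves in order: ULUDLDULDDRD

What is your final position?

Start: (x=2, y=3)
  U (up): (x=2, y=3) -> (x=2, y=2)
  L (left): (x=2, y=2) -> (x=1, y=2)
  U (up): (x=1, y=2) -> (x=1, y=1)
  D (down): (x=1, y=1) -> (x=1, y=2)
  L (left): (x=1, y=2) -> (x=0, y=2)
  D (down): (x=0, y=2) -> (x=0, y=3)
  U (up): (x=0, y=3) -> (x=0, y=2)
  L (left): blocked, stay at (x=0, y=2)
  D (down): (x=0, y=2) -> (x=0, y=3)
  D (down): (x=0, y=3) -> (x=0, y=4)
  R (right): (x=0, y=4) -> (x=1, y=4)
  D (down): (x=1, y=4) -> (x=1, y=5)
Final: (x=1, y=5)

Answer: Final position: (x=1, y=5)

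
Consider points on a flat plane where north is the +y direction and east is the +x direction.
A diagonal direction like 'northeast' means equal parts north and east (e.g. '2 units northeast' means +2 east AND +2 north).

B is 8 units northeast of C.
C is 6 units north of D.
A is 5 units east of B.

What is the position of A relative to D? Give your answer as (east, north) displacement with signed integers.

Answer: A is at (east=13, north=14) relative to D.

Derivation:
Place D at the origin (east=0, north=0).
  C is 6 units north of D: delta (east=+0, north=+6); C at (east=0, north=6).
  B is 8 units northeast of C: delta (east=+8, north=+8); B at (east=8, north=14).
  A is 5 units east of B: delta (east=+5, north=+0); A at (east=13, north=14).
Therefore A relative to D: (east=13, north=14).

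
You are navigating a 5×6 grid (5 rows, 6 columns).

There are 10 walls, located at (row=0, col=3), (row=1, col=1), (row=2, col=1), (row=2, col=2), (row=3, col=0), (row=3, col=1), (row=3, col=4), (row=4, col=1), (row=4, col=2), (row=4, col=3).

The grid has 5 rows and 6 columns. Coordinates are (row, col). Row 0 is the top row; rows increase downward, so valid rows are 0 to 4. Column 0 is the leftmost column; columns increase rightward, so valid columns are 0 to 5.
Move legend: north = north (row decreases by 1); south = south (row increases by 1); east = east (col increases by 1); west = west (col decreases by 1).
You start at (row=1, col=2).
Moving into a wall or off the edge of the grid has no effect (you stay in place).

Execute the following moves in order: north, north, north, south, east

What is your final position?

Answer: Final position: (row=1, col=3)

Derivation:
Start: (row=1, col=2)
  north (north): (row=1, col=2) -> (row=0, col=2)
  north (north): blocked, stay at (row=0, col=2)
  north (north): blocked, stay at (row=0, col=2)
  south (south): (row=0, col=2) -> (row=1, col=2)
  east (east): (row=1, col=2) -> (row=1, col=3)
Final: (row=1, col=3)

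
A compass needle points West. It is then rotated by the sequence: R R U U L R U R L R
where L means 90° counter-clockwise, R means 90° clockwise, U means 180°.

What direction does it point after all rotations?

Start: West
  R (right (90° clockwise)) -> North
  R (right (90° clockwise)) -> East
  U (U-turn (180°)) -> West
  U (U-turn (180°)) -> East
  L (left (90° counter-clockwise)) -> North
  R (right (90° clockwise)) -> East
  U (U-turn (180°)) -> West
  R (right (90° clockwise)) -> North
  L (left (90° counter-clockwise)) -> West
  R (right (90° clockwise)) -> North
Final: North

Answer: Final heading: North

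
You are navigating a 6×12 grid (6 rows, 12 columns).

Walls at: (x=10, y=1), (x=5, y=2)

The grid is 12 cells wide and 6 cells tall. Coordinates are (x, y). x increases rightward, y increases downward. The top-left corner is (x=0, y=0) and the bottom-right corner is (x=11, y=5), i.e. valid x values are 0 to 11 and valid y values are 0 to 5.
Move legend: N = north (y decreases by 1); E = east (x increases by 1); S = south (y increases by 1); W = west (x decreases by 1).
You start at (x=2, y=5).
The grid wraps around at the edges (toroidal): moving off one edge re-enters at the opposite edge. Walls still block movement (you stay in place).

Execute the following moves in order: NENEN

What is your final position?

Answer: Final position: (x=4, y=2)

Derivation:
Start: (x=2, y=5)
  N (north): (x=2, y=5) -> (x=2, y=4)
  E (east): (x=2, y=4) -> (x=3, y=4)
  N (north): (x=3, y=4) -> (x=3, y=3)
  E (east): (x=3, y=3) -> (x=4, y=3)
  N (north): (x=4, y=3) -> (x=4, y=2)
Final: (x=4, y=2)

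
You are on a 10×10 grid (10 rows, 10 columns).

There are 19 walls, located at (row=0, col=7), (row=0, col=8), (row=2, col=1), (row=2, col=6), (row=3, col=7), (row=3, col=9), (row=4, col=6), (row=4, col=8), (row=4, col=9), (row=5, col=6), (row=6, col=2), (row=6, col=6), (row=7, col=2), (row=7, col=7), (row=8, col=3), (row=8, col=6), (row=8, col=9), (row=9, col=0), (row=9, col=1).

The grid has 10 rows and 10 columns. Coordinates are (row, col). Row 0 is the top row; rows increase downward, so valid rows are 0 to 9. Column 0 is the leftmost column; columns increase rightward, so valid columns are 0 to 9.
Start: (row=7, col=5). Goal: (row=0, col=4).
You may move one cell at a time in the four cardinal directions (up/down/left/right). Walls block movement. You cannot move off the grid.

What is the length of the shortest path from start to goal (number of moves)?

BFS from (row=7, col=5) until reaching (row=0, col=4):
  Distance 0: (row=7, col=5)
  Distance 1: (row=6, col=5), (row=7, col=4), (row=7, col=6), (row=8, col=5)
  Distance 2: (row=5, col=5), (row=6, col=4), (row=7, col=3), (row=8, col=4), (row=9, col=5)
  Distance 3: (row=4, col=5), (row=5, col=4), (row=6, col=3), (row=9, col=4), (row=9, col=6)
  Distance 4: (row=3, col=5), (row=4, col=4), (row=5, col=3), (row=9, col=3), (row=9, col=7)
  Distance 5: (row=2, col=5), (row=3, col=4), (row=3, col=6), (row=4, col=3), (row=5, col=2), (row=8, col=7), (row=9, col=2), (row=9, col=8)
  Distance 6: (row=1, col=5), (row=2, col=4), (row=3, col=3), (row=4, col=2), (row=5, col=1), (row=8, col=2), (row=8, col=8), (row=9, col=9)
  Distance 7: (row=0, col=5), (row=1, col=4), (row=1, col=6), (row=2, col=3), (row=3, col=2), (row=4, col=1), (row=5, col=0), (row=6, col=1), (row=7, col=8), (row=8, col=1)
  Distance 8: (row=0, col=4), (row=0, col=6), (row=1, col=3), (row=1, col=7), (row=2, col=2), (row=3, col=1), (row=4, col=0), (row=6, col=0), (row=6, col=8), (row=7, col=1), (row=7, col=9), (row=8, col=0)  <- goal reached here
One shortest path (8 moves): (row=7, col=5) -> (row=7, col=4) -> (row=6, col=4) -> (row=5, col=4) -> (row=4, col=4) -> (row=3, col=4) -> (row=2, col=4) -> (row=1, col=4) -> (row=0, col=4)

Answer: Shortest path length: 8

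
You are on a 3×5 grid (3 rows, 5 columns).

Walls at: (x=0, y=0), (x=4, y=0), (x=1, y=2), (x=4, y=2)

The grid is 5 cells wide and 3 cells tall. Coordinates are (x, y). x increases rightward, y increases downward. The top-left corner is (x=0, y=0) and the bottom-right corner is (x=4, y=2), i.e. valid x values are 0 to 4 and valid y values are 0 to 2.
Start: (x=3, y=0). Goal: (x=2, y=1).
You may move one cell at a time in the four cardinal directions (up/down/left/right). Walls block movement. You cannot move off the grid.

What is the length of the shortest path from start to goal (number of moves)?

BFS from (x=3, y=0) until reaching (x=2, y=1):
  Distance 0: (x=3, y=0)
  Distance 1: (x=2, y=0), (x=3, y=1)
  Distance 2: (x=1, y=0), (x=2, y=1), (x=4, y=1), (x=3, y=2)  <- goal reached here
One shortest path (2 moves): (x=3, y=0) -> (x=2, y=0) -> (x=2, y=1)

Answer: Shortest path length: 2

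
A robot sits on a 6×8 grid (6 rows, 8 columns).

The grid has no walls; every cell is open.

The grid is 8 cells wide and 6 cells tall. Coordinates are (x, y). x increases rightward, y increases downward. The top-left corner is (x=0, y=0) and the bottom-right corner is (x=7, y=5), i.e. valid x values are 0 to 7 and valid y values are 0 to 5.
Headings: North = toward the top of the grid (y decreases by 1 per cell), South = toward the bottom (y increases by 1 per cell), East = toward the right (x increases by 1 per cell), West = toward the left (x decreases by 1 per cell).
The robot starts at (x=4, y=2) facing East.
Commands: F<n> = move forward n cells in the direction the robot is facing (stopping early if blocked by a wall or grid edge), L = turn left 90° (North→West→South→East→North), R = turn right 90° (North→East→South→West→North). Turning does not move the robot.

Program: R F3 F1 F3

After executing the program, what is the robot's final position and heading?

Start: (x=4, y=2), facing East
  R: turn right, now facing South
  F3: move forward 3, now at (x=4, y=5)
  F1: move forward 0/1 (blocked), now at (x=4, y=5)
  F3: move forward 0/3 (blocked), now at (x=4, y=5)
Final: (x=4, y=5), facing South

Answer: Final position: (x=4, y=5), facing South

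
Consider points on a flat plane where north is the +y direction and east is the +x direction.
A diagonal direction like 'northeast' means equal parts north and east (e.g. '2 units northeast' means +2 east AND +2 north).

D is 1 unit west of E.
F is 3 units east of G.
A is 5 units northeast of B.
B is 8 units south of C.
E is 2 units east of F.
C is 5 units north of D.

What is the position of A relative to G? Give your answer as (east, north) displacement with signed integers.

Place G at the origin (east=0, north=0).
  F is 3 units east of G: delta (east=+3, north=+0); F at (east=3, north=0).
  E is 2 units east of F: delta (east=+2, north=+0); E at (east=5, north=0).
  D is 1 unit west of E: delta (east=-1, north=+0); D at (east=4, north=0).
  C is 5 units north of D: delta (east=+0, north=+5); C at (east=4, north=5).
  B is 8 units south of C: delta (east=+0, north=-8); B at (east=4, north=-3).
  A is 5 units northeast of B: delta (east=+5, north=+5); A at (east=9, north=2).
Therefore A relative to G: (east=9, north=2).

Answer: A is at (east=9, north=2) relative to G.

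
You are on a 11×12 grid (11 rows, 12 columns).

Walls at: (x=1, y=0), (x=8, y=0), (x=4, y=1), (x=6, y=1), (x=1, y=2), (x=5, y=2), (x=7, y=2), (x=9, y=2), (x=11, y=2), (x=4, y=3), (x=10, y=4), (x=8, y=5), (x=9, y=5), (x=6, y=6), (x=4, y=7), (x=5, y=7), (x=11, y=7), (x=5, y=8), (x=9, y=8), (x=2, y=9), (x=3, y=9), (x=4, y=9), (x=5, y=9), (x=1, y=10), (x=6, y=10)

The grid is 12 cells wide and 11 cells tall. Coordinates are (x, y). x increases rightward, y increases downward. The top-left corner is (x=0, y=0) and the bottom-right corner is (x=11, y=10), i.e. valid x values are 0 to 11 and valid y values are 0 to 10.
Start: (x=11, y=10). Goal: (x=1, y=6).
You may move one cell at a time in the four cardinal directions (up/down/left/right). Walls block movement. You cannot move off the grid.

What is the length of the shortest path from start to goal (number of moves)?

BFS from (x=11, y=10) until reaching (x=1, y=6):
  Distance 0: (x=11, y=10)
  Distance 1: (x=11, y=9), (x=10, y=10)
  Distance 2: (x=11, y=8), (x=10, y=9), (x=9, y=10)
  Distance 3: (x=10, y=8), (x=9, y=9), (x=8, y=10)
  Distance 4: (x=10, y=7), (x=8, y=9), (x=7, y=10)
  Distance 5: (x=10, y=6), (x=9, y=7), (x=8, y=8), (x=7, y=9)
  Distance 6: (x=10, y=5), (x=9, y=6), (x=11, y=6), (x=8, y=7), (x=7, y=8), (x=6, y=9)
  Distance 7: (x=11, y=5), (x=8, y=6), (x=7, y=7), (x=6, y=8)
  Distance 8: (x=11, y=4), (x=7, y=6), (x=6, y=7)
  Distance 9: (x=11, y=3), (x=7, y=5)
  Distance 10: (x=10, y=3), (x=7, y=4), (x=6, y=5)
  Distance 11: (x=10, y=2), (x=7, y=3), (x=9, y=3), (x=6, y=4), (x=8, y=4), (x=5, y=5)
  Distance 12: (x=10, y=1), (x=6, y=3), (x=8, y=3), (x=5, y=4), (x=9, y=4), (x=4, y=5), (x=5, y=6)
  Distance 13: (x=10, y=0), (x=9, y=1), (x=11, y=1), (x=6, y=2), (x=8, y=2), (x=5, y=3), (x=4, y=4), (x=3, y=5), (x=4, y=6)
  Distance 14: (x=9, y=0), (x=11, y=0), (x=8, y=1), (x=3, y=4), (x=2, y=5), (x=3, y=6)
  Distance 15: (x=7, y=1), (x=3, y=3), (x=2, y=4), (x=1, y=5), (x=2, y=6), (x=3, y=7)
  Distance 16: (x=7, y=0), (x=3, y=2), (x=2, y=3), (x=1, y=4), (x=0, y=5), (x=1, y=6), (x=2, y=7), (x=3, y=8)  <- goal reached here
One shortest path (16 moves): (x=11, y=10) -> (x=10, y=10) -> (x=9, y=10) -> (x=8, y=10) -> (x=7, y=10) -> (x=7, y=9) -> (x=7, y=8) -> (x=7, y=7) -> (x=7, y=6) -> (x=7, y=5) -> (x=6, y=5) -> (x=5, y=5) -> (x=4, y=5) -> (x=3, y=5) -> (x=2, y=5) -> (x=1, y=5) -> (x=1, y=6)

Answer: Shortest path length: 16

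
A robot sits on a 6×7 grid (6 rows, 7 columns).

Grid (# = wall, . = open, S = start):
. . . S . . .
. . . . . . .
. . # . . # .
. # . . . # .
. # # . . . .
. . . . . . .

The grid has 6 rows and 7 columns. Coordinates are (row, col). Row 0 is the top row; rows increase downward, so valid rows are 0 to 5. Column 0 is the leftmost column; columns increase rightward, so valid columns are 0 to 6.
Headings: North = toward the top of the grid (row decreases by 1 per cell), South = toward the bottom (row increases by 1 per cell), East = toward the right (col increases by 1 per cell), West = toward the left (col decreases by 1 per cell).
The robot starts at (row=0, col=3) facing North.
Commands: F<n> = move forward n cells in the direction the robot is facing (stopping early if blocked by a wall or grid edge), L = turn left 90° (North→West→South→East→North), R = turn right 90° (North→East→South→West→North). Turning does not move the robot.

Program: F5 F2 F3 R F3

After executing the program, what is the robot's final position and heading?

Start: (row=0, col=3), facing North
  F5: move forward 0/5 (blocked), now at (row=0, col=3)
  F2: move forward 0/2 (blocked), now at (row=0, col=3)
  F3: move forward 0/3 (blocked), now at (row=0, col=3)
  R: turn right, now facing East
  F3: move forward 3, now at (row=0, col=6)
Final: (row=0, col=6), facing East

Answer: Final position: (row=0, col=6), facing East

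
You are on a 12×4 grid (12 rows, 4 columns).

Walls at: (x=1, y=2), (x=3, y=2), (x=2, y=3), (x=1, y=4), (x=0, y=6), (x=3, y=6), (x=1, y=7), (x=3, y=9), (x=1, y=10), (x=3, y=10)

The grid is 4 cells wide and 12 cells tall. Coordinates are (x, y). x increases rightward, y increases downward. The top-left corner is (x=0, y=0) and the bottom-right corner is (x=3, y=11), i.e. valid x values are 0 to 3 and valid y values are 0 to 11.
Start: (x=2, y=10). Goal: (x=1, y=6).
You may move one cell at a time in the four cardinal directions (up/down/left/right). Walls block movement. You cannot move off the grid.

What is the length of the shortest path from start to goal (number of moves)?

BFS from (x=2, y=10) until reaching (x=1, y=6):
  Distance 0: (x=2, y=10)
  Distance 1: (x=2, y=9), (x=2, y=11)
  Distance 2: (x=2, y=8), (x=1, y=9), (x=1, y=11), (x=3, y=11)
  Distance 3: (x=2, y=7), (x=1, y=8), (x=3, y=8), (x=0, y=9), (x=0, y=11)
  Distance 4: (x=2, y=6), (x=3, y=7), (x=0, y=8), (x=0, y=10)
  Distance 5: (x=2, y=5), (x=1, y=6), (x=0, y=7)  <- goal reached here
One shortest path (5 moves): (x=2, y=10) -> (x=2, y=9) -> (x=2, y=8) -> (x=2, y=7) -> (x=2, y=6) -> (x=1, y=6)

Answer: Shortest path length: 5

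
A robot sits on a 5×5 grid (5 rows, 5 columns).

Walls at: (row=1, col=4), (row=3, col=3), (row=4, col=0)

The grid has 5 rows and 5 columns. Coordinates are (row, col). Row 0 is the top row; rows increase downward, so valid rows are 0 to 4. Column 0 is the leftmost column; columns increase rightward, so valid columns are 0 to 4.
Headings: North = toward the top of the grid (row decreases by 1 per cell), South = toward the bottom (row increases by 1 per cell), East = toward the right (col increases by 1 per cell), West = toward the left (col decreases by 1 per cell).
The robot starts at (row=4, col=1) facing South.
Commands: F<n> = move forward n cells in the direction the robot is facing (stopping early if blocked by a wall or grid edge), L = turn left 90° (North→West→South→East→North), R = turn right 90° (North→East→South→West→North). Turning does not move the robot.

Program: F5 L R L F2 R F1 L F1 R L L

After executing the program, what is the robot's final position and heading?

Answer: Final position: (row=4, col=4), facing North

Derivation:
Start: (row=4, col=1), facing South
  F5: move forward 0/5 (blocked), now at (row=4, col=1)
  L: turn left, now facing East
  R: turn right, now facing South
  L: turn left, now facing East
  F2: move forward 2, now at (row=4, col=3)
  R: turn right, now facing South
  F1: move forward 0/1 (blocked), now at (row=4, col=3)
  L: turn left, now facing East
  F1: move forward 1, now at (row=4, col=4)
  R: turn right, now facing South
  L: turn left, now facing East
  L: turn left, now facing North
Final: (row=4, col=4), facing North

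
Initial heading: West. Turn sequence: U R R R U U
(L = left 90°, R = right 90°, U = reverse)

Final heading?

Answer: Final heading: North

Derivation:
Start: West
  U (U-turn (180°)) -> East
  R (right (90° clockwise)) -> South
  R (right (90° clockwise)) -> West
  R (right (90° clockwise)) -> North
  U (U-turn (180°)) -> South
  U (U-turn (180°)) -> North
Final: North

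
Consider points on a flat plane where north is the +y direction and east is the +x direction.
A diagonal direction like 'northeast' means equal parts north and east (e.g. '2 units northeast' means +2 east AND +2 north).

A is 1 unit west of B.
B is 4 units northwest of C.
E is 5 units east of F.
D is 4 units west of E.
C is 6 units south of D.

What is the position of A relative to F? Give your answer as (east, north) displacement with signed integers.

Answer: A is at (east=-4, north=-2) relative to F.

Derivation:
Place F at the origin (east=0, north=0).
  E is 5 units east of F: delta (east=+5, north=+0); E at (east=5, north=0).
  D is 4 units west of E: delta (east=-4, north=+0); D at (east=1, north=0).
  C is 6 units south of D: delta (east=+0, north=-6); C at (east=1, north=-6).
  B is 4 units northwest of C: delta (east=-4, north=+4); B at (east=-3, north=-2).
  A is 1 unit west of B: delta (east=-1, north=+0); A at (east=-4, north=-2).
Therefore A relative to F: (east=-4, north=-2).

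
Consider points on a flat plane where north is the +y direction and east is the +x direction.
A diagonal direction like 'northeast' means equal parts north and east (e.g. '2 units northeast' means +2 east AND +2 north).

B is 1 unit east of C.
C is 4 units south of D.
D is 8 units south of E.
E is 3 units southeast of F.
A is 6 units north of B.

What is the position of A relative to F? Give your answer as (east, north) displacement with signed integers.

Answer: A is at (east=4, north=-9) relative to F.

Derivation:
Place F at the origin (east=0, north=0).
  E is 3 units southeast of F: delta (east=+3, north=-3); E at (east=3, north=-3).
  D is 8 units south of E: delta (east=+0, north=-8); D at (east=3, north=-11).
  C is 4 units south of D: delta (east=+0, north=-4); C at (east=3, north=-15).
  B is 1 unit east of C: delta (east=+1, north=+0); B at (east=4, north=-15).
  A is 6 units north of B: delta (east=+0, north=+6); A at (east=4, north=-9).
Therefore A relative to F: (east=4, north=-9).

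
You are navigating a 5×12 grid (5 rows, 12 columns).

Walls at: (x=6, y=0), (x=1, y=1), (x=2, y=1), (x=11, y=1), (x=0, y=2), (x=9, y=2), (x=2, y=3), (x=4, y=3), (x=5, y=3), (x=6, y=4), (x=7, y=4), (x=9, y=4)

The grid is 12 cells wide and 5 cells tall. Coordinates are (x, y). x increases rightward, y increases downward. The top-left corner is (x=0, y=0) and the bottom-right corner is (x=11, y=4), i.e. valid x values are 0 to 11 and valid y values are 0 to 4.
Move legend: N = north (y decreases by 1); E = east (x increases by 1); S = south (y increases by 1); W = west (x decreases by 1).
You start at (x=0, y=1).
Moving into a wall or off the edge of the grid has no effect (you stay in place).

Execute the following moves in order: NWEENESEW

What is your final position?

Answer: Final position: (x=3, y=1)

Derivation:
Start: (x=0, y=1)
  N (north): (x=0, y=1) -> (x=0, y=0)
  W (west): blocked, stay at (x=0, y=0)
  E (east): (x=0, y=0) -> (x=1, y=0)
  E (east): (x=1, y=0) -> (x=2, y=0)
  N (north): blocked, stay at (x=2, y=0)
  E (east): (x=2, y=0) -> (x=3, y=0)
  S (south): (x=3, y=0) -> (x=3, y=1)
  E (east): (x=3, y=1) -> (x=4, y=1)
  W (west): (x=4, y=1) -> (x=3, y=1)
Final: (x=3, y=1)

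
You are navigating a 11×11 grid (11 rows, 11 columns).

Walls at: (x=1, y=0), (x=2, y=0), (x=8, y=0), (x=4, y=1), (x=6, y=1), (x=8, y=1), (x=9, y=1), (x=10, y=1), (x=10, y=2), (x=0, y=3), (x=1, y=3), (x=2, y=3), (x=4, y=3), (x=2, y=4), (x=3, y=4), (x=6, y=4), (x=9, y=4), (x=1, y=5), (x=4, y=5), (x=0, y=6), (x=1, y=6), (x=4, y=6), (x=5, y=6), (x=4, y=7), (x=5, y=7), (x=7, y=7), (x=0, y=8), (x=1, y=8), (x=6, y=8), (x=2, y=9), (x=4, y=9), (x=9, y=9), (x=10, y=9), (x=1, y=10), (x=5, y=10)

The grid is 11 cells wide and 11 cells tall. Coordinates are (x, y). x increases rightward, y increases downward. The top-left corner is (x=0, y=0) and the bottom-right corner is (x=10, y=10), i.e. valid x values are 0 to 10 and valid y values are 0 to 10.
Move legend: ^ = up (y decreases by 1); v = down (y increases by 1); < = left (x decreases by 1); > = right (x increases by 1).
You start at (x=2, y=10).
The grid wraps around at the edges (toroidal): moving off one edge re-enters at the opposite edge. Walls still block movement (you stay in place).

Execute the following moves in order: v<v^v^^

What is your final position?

Answer: Final position: (x=2, y=10)

Derivation:
Start: (x=2, y=10)
  v (down): blocked, stay at (x=2, y=10)
  < (left): blocked, stay at (x=2, y=10)
  v (down): blocked, stay at (x=2, y=10)
  ^ (up): blocked, stay at (x=2, y=10)
  v (down): blocked, stay at (x=2, y=10)
  ^ (up): blocked, stay at (x=2, y=10)
  ^ (up): blocked, stay at (x=2, y=10)
Final: (x=2, y=10)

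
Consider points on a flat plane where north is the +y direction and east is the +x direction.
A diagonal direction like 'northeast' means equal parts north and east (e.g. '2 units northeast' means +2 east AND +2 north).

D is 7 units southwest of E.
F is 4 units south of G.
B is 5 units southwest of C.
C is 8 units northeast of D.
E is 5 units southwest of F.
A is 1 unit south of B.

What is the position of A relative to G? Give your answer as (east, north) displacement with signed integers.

Answer: A is at (east=-9, north=-14) relative to G.

Derivation:
Place G at the origin (east=0, north=0).
  F is 4 units south of G: delta (east=+0, north=-4); F at (east=0, north=-4).
  E is 5 units southwest of F: delta (east=-5, north=-5); E at (east=-5, north=-9).
  D is 7 units southwest of E: delta (east=-7, north=-7); D at (east=-12, north=-16).
  C is 8 units northeast of D: delta (east=+8, north=+8); C at (east=-4, north=-8).
  B is 5 units southwest of C: delta (east=-5, north=-5); B at (east=-9, north=-13).
  A is 1 unit south of B: delta (east=+0, north=-1); A at (east=-9, north=-14).
Therefore A relative to G: (east=-9, north=-14).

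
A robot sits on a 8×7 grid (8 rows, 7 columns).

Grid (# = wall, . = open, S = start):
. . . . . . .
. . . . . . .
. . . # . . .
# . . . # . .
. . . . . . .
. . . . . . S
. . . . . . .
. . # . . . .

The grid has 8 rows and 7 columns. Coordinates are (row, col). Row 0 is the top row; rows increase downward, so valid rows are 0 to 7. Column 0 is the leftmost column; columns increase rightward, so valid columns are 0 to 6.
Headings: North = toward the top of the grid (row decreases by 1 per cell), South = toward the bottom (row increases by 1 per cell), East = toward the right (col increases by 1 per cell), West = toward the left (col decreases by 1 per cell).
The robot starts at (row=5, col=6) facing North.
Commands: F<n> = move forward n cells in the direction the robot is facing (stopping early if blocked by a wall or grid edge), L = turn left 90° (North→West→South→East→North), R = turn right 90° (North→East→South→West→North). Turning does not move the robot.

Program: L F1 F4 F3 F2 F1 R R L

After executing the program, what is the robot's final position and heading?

Start: (row=5, col=6), facing North
  L: turn left, now facing West
  F1: move forward 1, now at (row=5, col=5)
  F4: move forward 4, now at (row=5, col=1)
  F3: move forward 1/3 (blocked), now at (row=5, col=0)
  F2: move forward 0/2 (blocked), now at (row=5, col=0)
  F1: move forward 0/1 (blocked), now at (row=5, col=0)
  R: turn right, now facing North
  R: turn right, now facing East
  L: turn left, now facing North
Final: (row=5, col=0), facing North

Answer: Final position: (row=5, col=0), facing North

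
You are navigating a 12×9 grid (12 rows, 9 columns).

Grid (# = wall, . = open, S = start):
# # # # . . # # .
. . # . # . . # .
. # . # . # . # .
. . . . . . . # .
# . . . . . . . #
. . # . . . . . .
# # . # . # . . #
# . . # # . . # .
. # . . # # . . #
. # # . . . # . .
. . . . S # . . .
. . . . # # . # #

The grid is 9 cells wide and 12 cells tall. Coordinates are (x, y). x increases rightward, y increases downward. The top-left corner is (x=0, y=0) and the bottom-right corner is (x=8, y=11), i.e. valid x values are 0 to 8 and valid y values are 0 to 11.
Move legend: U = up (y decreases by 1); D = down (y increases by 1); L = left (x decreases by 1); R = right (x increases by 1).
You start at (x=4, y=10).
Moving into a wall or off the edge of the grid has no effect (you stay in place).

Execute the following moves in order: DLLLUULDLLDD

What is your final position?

Start: (x=4, y=10)
  D (down): blocked, stay at (x=4, y=10)
  L (left): (x=4, y=10) -> (x=3, y=10)
  L (left): (x=3, y=10) -> (x=2, y=10)
  L (left): (x=2, y=10) -> (x=1, y=10)
  U (up): blocked, stay at (x=1, y=10)
  U (up): blocked, stay at (x=1, y=10)
  L (left): (x=1, y=10) -> (x=0, y=10)
  D (down): (x=0, y=10) -> (x=0, y=11)
  L (left): blocked, stay at (x=0, y=11)
  L (left): blocked, stay at (x=0, y=11)
  D (down): blocked, stay at (x=0, y=11)
  D (down): blocked, stay at (x=0, y=11)
Final: (x=0, y=11)

Answer: Final position: (x=0, y=11)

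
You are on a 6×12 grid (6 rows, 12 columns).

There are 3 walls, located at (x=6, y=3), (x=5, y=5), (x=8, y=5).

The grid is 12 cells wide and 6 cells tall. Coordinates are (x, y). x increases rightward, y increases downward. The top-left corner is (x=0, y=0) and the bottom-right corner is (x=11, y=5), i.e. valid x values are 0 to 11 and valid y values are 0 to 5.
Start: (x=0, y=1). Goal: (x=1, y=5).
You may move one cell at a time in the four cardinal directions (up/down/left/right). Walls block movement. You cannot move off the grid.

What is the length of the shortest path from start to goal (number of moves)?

Answer: Shortest path length: 5

Derivation:
BFS from (x=0, y=1) until reaching (x=1, y=5):
  Distance 0: (x=0, y=1)
  Distance 1: (x=0, y=0), (x=1, y=1), (x=0, y=2)
  Distance 2: (x=1, y=0), (x=2, y=1), (x=1, y=2), (x=0, y=3)
  Distance 3: (x=2, y=0), (x=3, y=1), (x=2, y=2), (x=1, y=3), (x=0, y=4)
  Distance 4: (x=3, y=0), (x=4, y=1), (x=3, y=2), (x=2, y=3), (x=1, y=4), (x=0, y=5)
  Distance 5: (x=4, y=0), (x=5, y=1), (x=4, y=2), (x=3, y=3), (x=2, y=4), (x=1, y=5)  <- goal reached here
One shortest path (5 moves): (x=0, y=1) -> (x=1, y=1) -> (x=1, y=2) -> (x=1, y=3) -> (x=1, y=4) -> (x=1, y=5)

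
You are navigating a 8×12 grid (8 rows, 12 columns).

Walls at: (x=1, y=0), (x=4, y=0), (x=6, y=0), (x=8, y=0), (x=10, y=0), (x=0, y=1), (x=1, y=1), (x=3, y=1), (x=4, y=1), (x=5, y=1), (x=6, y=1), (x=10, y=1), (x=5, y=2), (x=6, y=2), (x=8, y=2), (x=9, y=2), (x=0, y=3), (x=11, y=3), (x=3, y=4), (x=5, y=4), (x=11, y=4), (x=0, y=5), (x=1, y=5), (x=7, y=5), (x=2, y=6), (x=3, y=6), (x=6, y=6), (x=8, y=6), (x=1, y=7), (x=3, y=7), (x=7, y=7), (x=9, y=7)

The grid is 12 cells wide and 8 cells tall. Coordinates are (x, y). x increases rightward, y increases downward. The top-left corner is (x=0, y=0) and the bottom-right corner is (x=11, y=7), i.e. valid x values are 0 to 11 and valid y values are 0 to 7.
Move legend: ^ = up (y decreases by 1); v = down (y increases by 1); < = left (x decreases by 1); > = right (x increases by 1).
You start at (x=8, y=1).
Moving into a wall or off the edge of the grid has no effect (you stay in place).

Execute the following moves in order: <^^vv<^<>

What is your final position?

Start: (x=8, y=1)
  < (left): (x=8, y=1) -> (x=7, y=1)
  ^ (up): (x=7, y=1) -> (x=7, y=0)
  ^ (up): blocked, stay at (x=7, y=0)
  v (down): (x=7, y=0) -> (x=7, y=1)
  v (down): (x=7, y=1) -> (x=7, y=2)
  < (left): blocked, stay at (x=7, y=2)
  ^ (up): (x=7, y=2) -> (x=7, y=1)
  < (left): blocked, stay at (x=7, y=1)
  > (right): (x=7, y=1) -> (x=8, y=1)
Final: (x=8, y=1)

Answer: Final position: (x=8, y=1)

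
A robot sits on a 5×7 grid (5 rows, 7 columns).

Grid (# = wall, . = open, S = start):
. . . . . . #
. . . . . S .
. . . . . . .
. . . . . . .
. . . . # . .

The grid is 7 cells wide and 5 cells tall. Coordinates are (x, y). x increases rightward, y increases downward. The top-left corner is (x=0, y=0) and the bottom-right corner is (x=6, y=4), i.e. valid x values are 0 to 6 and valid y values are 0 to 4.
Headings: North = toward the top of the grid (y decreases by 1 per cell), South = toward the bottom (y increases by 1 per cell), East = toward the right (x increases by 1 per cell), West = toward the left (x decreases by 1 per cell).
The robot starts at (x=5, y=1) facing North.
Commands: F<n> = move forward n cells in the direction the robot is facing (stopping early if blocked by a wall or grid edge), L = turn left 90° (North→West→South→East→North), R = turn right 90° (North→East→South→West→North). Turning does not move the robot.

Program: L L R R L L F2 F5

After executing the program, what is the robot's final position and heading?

Start: (x=5, y=1), facing North
  L: turn left, now facing West
  L: turn left, now facing South
  R: turn right, now facing West
  R: turn right, now facing North
  L: turn left, now facing West
  L: turn left, now facing South
  F2: move forward 2, now at (x=5, y=3)
  F5: move forward 1/5 (blocked), now at (x=5, y=4)
Final: (x=5, y=4), facing South

Answer: Final position: (x=5, y=4), facing South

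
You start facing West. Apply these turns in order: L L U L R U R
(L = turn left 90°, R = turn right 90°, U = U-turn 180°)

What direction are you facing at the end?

Start: West
  L (left (90° counter-clockwise)) -> South
  L (left (90° counter-clockwise)) -> East
  U (U-turn (180°)) -> West
  L (left (90° counter-clockwise)) -> South
  R (right (90° clockwise)) -> West
  U (U-turn (180°)) -> East
  R (right (90° clockwise)) -> South
Final: South

Answer: Final heading: South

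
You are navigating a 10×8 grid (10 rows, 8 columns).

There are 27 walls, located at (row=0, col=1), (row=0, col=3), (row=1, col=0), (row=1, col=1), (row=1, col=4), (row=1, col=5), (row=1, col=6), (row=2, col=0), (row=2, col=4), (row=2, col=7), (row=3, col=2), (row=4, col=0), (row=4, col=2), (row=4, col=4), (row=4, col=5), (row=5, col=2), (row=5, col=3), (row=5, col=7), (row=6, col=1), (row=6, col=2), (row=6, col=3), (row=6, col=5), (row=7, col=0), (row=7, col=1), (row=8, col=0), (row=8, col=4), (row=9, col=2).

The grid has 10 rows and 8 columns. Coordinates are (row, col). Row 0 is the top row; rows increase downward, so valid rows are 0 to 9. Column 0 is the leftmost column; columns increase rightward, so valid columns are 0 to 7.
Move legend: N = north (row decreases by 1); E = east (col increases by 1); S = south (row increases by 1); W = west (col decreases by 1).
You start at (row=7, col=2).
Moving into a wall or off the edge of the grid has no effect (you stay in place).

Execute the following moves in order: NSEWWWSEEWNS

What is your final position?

Start: (row=7, col=2)
  N (north): blocked, stay at (row=7, col=2)
  S (south): (row=7, col=2) -> (row=8, col=2)
  E (east): (row=8, col=2) -> (row=8, col=3)
  W (west): (row=8, col=3) -> (row=8, col=2)
  W (west): (row=8, col=2) -> (row=8, col=1)
  W (west): blocked, stay at (row=8, col=1)
  S (south): (row=8, col=1) -> (row=9, col=1)
  E (east): blocked, stay at (row=9, col=1)
  E (east): blocked, stay at (row=9, col=1)
  W (west): (row=9, col=1) -> (row=9, col=0)
  N (north): blocked, stay at (row=9, col=0)
  S (south): blocked, stay at (row=9, col=0)
Final: (row=9, col=0)

Answer: Final position: (row=9, col=0)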